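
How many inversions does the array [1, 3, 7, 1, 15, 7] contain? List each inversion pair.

Finding inversions in [1, 3, 7, 1, 15, 7]:

(1, 3): arr[1]=3 > arr[3]=1
(2, 3): arr[2]=7 > arr[3]=1
(4, 5): arr[4]=15 > arr[5]=7

Total inversions: 3

The array has 3 inversion(s): (1,3), (2,3), (4,5). Each pair (i,j) satisfies i < j and arr[i] > arr[j].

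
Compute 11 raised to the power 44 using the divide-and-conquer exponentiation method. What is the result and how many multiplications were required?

Computing 11^44 by squaring (build up from 11^1; each line after the first costs one multiplication):

11^1 = 11
11^2 = (11^1)^2 = 11^2 = 121
11^4 = (11^2)^2 = 121^2 = 14641
11^5 = 11 * 11^4 = 11 * 14641 = 161051
11^10 = (11^5)^2 = 161051^2 = 25937424601
11^11 = 11 * 11^10 = 11 * 25937424601 = 285311670611
11^22 = (11^11)^2 = 285311670611^2 = 81402749386839761113321
11^44 = (11^22)^2 = 81402749386839761113321^2 = 6626407607736641103900260617069258125403649041

Result: 6626407607736641103900260617069258125403649041
Multiplications needed: 7 (7 lines after 11^1)

11^44 = 6626407607736641103900260617069258125403649041. Using exponentiation by squaring, this requires 7 multiplications. The key idea: if the exponent is even, square the half-power; if odd, multiply by the base once.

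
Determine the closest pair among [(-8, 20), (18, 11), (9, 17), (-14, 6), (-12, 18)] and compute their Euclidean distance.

Computing all pairwise distances among 5 points:

d((-8, 20), (18, 11)) = 27.5136
d((-8, 20), (9, 17)) = 17.2627
d((-8, 20), (-14, 6)) = 15.2315
d((-8, 20), (-12, 18)) = 4.4721 <-- minimum
d((18, 11), (9, 17)) = 10.8167
d((18, 11), (-14, 6)) = 32.3883
d((18, 11), (-12, 18)) = 30.8058
d((9, 17), (-14, 6)) = 25.4951
d((9, 17), (-12, 18)) = 21.0238
d((-14, 6), (-12, 18)) = 12.1655

Closest pair: (-8, 20) and (-12, 18) with distance 4.4721

The closest pair is (-8, 20) and (-12, 18) with Euclidean distance 4.4721. For 5 points, brute-force pairwise comparison is shown above. For large n, the divide-and-conquer algorithm (sort by x, recurse on halves, check the dividing strip) achieves O(n log n).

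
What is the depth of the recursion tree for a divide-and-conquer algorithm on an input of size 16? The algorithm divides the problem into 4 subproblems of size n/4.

For divide and conquer with division factor 4:

Problem sizes at each level:
Level 0: 16
Level 1: 4
Level 2: 1

The root is level 0 and the size-1 base case is level 2 (the tree spans levels 0 through 2, i.e. 3 levels counting the root), so the depth is the number of divisions: log_4(16) = 2

The recursion tree depth is log_4(16) = 2. At each level, the problem size is divided by 4, so it takes 2 divisions to reduce to a base case of size 1. The algorithm makes 4 recursive calls at each level.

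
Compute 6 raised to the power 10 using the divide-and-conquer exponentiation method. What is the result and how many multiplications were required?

Computing 6^10 by squaring (build up from 6^1; each line after the first costs one multiplication):

6^1 = 6
6^2 = (6^1)^2 = 6^2 = 36
6^4 = (6^2)^2 = 36^2 = 1296
6^5 = 6 * 6^4 = 6 * 1296 = 7776
6^10 = (6^5)^2 = 7776^2 = 60466176

Result: 60466176
Multiplications needed: 4 (4 lines after 6^1)

6^10 = 60466176. Using exponentiation by squaring, this requires 4 multiplications. The key idea: if the exponent is even, square the half-power; if odd, multiply by the base once.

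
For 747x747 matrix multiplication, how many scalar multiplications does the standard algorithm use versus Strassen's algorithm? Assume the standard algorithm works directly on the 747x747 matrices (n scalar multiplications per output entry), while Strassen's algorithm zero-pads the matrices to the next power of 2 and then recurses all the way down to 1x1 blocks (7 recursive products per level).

Matrix multiplication for 747x747 matrices:

Strassen's algorithm requires power-of-2 dimensions. Pad 747x747 to 1024x1024 (next power of 2).

Standard algorithm: 747^3 = 416832723 multiplications
Strassen's algorithm: 7^(log2(1024)) = 7^10 = 282475249 multiplications
Savings: 416832723 - 282475249 = 134357474 multiplications

Standard: 416832723 multiplications (747^3). Strassen: 282475249 multiplications (7^10, after padding to 1024x1024). Strassen reduces 8 recursive multiplications to 7 at each level.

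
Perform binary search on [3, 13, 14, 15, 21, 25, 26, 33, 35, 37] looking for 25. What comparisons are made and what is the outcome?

Binary search for 25 in [3, 13, 14, 15, 21, 25, 26, 33, 35, 37]:

lo=0, hi=9, mid=4, arr[mid]=21 -> 21 < 25, search right half
lo=5, hi=9, mid=7, arr[mid]=33 -> 33 > 25, search left half
lo=5, hi=6, mid=5, arr[mid]=25 -> Found target at index 5!

Binary search finds 25 at index 5 after 3 comparisons. The search repeatedly halves the search space by comparing with the middle element.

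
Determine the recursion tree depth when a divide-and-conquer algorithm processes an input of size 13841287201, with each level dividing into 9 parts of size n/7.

For divide and conquer with division factor 7:

Problem sizes at each level:
Level 0: 13841287201
Level 1: 1977326743
Level 2: 282475249
Level 3: 40353607
Level 4: 5764801
Level 5: 823543
Level 6: 117649
Level 7: 16807
Level 8: 2401
Level 9: 343
Level 10: 49
Level 11: 7
Level 12: 1

The root is level 0 and the size-1 base case is level 12 (the tree spans levels 0 through 12, i.e. 13 levels counting the root), so the depth is the number of divisions: log_7(13841287201) = 12

The recursion tree depth is log_7(13841287201) = 12. At each level, the problem size is divided by 7, so it takes 12 divisions to reduce to a base case of size 1. The algorithm makes 9 recursive calls at each level.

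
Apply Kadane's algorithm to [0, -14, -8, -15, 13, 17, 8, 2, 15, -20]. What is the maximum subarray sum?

Using Kadane's algorithm on [0, -14, -8, -15, 13, 17, 8, 2, 15, -20]:

Scanning through the array:
Position 1 (value -14): max_ending_here = -14, max_so_far = 0
Position 2 (value -8): max_ending_here = -8, max_so_far = 0
Position 3 (value -15): max_ending_here = -15, max_so_far = 0
Position 4 (value 13): max_ending_here = 13, max_so_far = 13
Position 5 (value 17): max_ending_here = 30, max_so_far = 30
Position 6 (value 8): max_ending_here = 38, max_so_far = 38
Position 7 (value 2): max_ending_here = 40, max_so_far = 40
Position 8 (value 15): max_ending_here = 55, max_so_far = 55
Position 9 (value -20): max_ending_here = 35, max_so_far = 55

Maximum subarray: [13, 17, 8, 2, 15]
Maximum sum: 55

The maximum subarray is [13, 17, 8, 2, 15] with sum 55. This subarray runs from index 4 to index 8.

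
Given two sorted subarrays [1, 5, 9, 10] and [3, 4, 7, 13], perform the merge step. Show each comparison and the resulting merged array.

Merging process:

Compare 1 vs 3: take 1 from left. Merged: [1]
Compare 5 vs 3: take 3 from right. Merged: [1, 3]
Compare 5 vs 4: take 4 from right. Merged: [1, 3, 4]
Compare 5 vs 7: take 5 from left. Merged: [1, 3, 4, 5]
Compare 9 vs 7: take 7 from right. Merged: [1, 3, 4, 5, 7]
Compare 9 vs 13: take 9 from left. Merged: [1, 3, 4, 5, 7, 9]
Compare 10 vs 13: take 10 from left. Merged: [1, 3, 4, 5, 7, 9, 10]
Append remaining from right: [13]. Merged: [1, 3, 4, 5, 7, 9, 10, 13]

Final merged array: [1, 3, 4, 5, 7, 9, 10, 13]
Total comparisons: 7

The merged array is [1, 3, 4, 5, 7, 9, 10, 13], requiring 7 comparisons. The merge step runs in O(n) time where n is the total number of elements.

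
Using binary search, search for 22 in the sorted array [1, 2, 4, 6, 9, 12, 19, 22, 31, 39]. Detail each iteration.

Binary search for 22 in [1, 2, 4, 6, 9, 12, 19, 22, 31, 39]:

lo=0, hi=9, mid=4, arr[mid]=9 -> 9 < 22, search right half
lo=5, hi=9, mid=7, arr[mid]=22 -> Found target at index 7!

Binary search finds 22 at index 7 after 2 comparisons. The search repeatedly halves the search space by comparing with the middle element.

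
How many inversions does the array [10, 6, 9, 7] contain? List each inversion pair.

Finding inversions in [10, 6, 9, 7]:

(0, 1): arr[0]=10 > arr[1]=6
(0, 2): arr[0]=10 > arr[2]=9
(0, 3): arr[0]=10 > arr[3]=7
(2, 3): arr[2]=9 > arr[3]=7

Total inversions: 4

The array has 4 inversion(s): (0,1), (0,2), (0,3), (2,3). Each pair (i,j) satisfies i < j and arr[i] > arr[j].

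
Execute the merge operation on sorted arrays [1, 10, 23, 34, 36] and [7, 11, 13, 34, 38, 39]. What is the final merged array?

Merging process:

Compare 1 vs 7: take 1 from left. Merged: [1]
Compare 10 vs 7: take 7 from right. Merged: [1, 7]
Compare 10 vs 11: take 10 from left. Merged: [1, 7, 10]
Compare 23 vs 11: take 11 from right. Merged: [1, 7, 10, 11]
Compare 23 vs 13: take 13 from right. Merged: [1, 7, 10, 11, 13]
Compare 23 vs 34: take 23 from left. Merged: [1, 7, 10, 11, 13, 23]
Compare 34 vs 34: take 34 from left. Merged: [1, 7, 10, 11, 13, 23, 34]
Compare 36 vs 34: take 34 from right. Merged: [1, 7, 10, 11, 13, 23, 34, 34]
Compare 36 vs 38: take 36 from left. Merged: [1, 7, 10, 11, 13, 23, 34, 34, 36]
Append remaining from right: [38, 39]. Merged: [1, 7, 10, 11, 13, 23, 34, 34, 36, 38, 39]

Final merged array: [1, 7, 10, 11, 13, 23, 34, 34, 36, 38, 39]
Total comparisons: 9

The merged array is [1, 7, 10, 11, 13, 23, 34, 34, 36, 38, 39], requiring 9 comparisons. The merge step runs in O(n) time where n is the total number of elements.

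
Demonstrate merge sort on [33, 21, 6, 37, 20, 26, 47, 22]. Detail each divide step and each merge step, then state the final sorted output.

Merge sort trace:

Split: [33, 21, 6, 37, 20, 26, 47, 22] -> [33, 21, 6, 37] and [20, 26, 47, 22]
  Split: [33, 21, 6, 37] -> [33, 21] and [6, 37]
    Split: [33, 21] -> [33] and [21]
    Merge: [33] + [21] -> [21, 33]
    Split: [6, 37] -> [6] and [37]
    Merge: [6] + [37] -> [6, 37]
  Merge: [21, 33] + [6, 37] -> [6, 21, 33, 37]
  Split: [20, 26, 47, 22] -> [20, 26] and [47, 22]
    Split: [20, 26] -> [20] and [26]
    Merge: [20] + [26] -> [20, 26]
    Split: [47, 22] -> [47] and [22]
    Merge: [47] + [22] -> [22, 47]
  Merge: [20, 26] + [22, 47] -> [20, 22, 26, 47]
Merge: [6, 21, 33, 37] + [20, 22, 26, 47] -> [6, 20, 21, 22, 26, 33, 37, 47]

Final sorted array: [6, 20, 21, 22, 26, 33, 37, 47]

The merge sort proceeds by recursively splitting the array and merging sorted halves.
After all merges, the sorted array is [6, 20, 21, 22, 26, 33, 37, 47].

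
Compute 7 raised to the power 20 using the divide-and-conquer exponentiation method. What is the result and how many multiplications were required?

Computing 7^20 by squaring (build up from 7^1; each line after the first costs one multiplication):

7^1 = 7
7^2 = (7^1)^2 = 7^2 = 49
7^4 = (7^2)^2 = 49^2 = 2401
7^5 = 7 * 7^4 = 7 * 2401 = 16807
7^10 = (7^5)^2 = 16807^2 = 282475249
7^20 = (7^10)^2 = 282475249^2 = 79792266297612001

Result: 79792266297612001
Multiplications needed: 5 (5 lines after 7^1)

7^20 = 79792266297612001. Using exponentiation by squaring, this requires 5 multiplications. The key idea: if the exponent is even, square the half-power; if odd, multiply by the base once.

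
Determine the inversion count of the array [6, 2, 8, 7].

Finding inversions in [6, 2, 8, 7]:

(0, 1): arr[0]=6 > arr[1]=2
(2, 3): arr[2]=8 > arr[3]=7

Total inversions: 2

The array has 2 inversion(s): (0,1), (2,3). Each pair (i,j) satisfies i < j and arr[i] > arr[j].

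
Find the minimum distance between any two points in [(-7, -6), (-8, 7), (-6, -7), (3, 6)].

Computing all pairwise distances among 4 points:

d((-7, -6), (-8, 7)) = 13.0384
d((-7, -6), (-6, -7)) = 1.4142 <-- minimum
d((-7, -6), (3, 6)) = 15.6205
d((-8, 7), (-6, -7)) = 14.1421
d((-8, 7), (3, 6)) = 11.0454
d((-6, -7), (3, 6)) = 15.8114

Closest pair: (-7, -6) and (-6, -7) with distance 1.4142

The closest pair is (-7, -6) and (-6, -7) with Euclidean distance 1.4142. For 4 points, brute-force pairwise comparison is shown above. For large n, the divide-and-conquer algorithm (sort by x, recurse on halves, check the dividing strip) achieves O(n log n).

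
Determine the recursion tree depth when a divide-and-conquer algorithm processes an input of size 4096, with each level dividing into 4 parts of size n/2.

For divide and conquer with division factor 2:

Problem sizes at each level:
Level 0: 4096
Level 1: 2048
Level 2: 1024
Level 3: 512
Level 4: 256
Level 5: 128
Level 6: 64
Level 7: 32
Level 8: 16
Level 9: 8
Level 10: 4
Level 11: 2
Level 12: 1

The root is level 0 and the size-1 base case is level 12 (the tree spans levels 0 through 12, i.e. 13 levels counting the root), so the depth is the number of divisions: log_2(4096) = 12

The recursion tree depth is log_2(4096) = 12. At each level, the problem size is divided by 2, so it takes 12 divisions to reduce to a base case of size 1. The algorithm makes 4 recursive calls at each level.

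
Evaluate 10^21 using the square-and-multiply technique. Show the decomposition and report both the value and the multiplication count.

Computing 10^21 by squaring (build up from 10^1; each line after the first costs one multiplication):

10^1 = 10
10^2 = (10^1)^2 = 10^2 = 100
10^4 = (10^2)^2 = 100^2 = 10000
10^5 = 10 * 10^4 = 10 * 10000 = 100000
10^10 = (10^5)^2 = 100000^2 = 10000000000
10^20 = (10^10)^2 = 10000000000^2 = 100000000000000000000
10^21 = 10 * 10^20 = 10 * 100000000000000000000 = 1000000000000000000000

Result: 1000000000000000000000
Multiplications needed: 6 (6 lines after 10^1)

10^21 = 1000000000000000000000. Using exponentiation by squaring, this requires 6 multiplications. The key idea: if the exponent is even, square the half-power; if odd, multiply by the base once.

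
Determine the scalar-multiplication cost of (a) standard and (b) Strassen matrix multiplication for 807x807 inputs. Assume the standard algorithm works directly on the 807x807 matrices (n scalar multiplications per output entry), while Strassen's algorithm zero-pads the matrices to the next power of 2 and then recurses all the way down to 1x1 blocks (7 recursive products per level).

Matrix multiplication for 807x807 matrices:

Strassen's algorithm requires power-of-2 dimensions. Pad 807x807 to 1024x1024 (next power of 2).

Standard algorithm: 807^3 = 525557943 multiplications
Strassen's algorithm: 7^(log2(1024)) = 7^10 = 282475249 multiplications
Savings: 525557943 - 282475249 = 243082694 multiplications

Standard: 525557943 multiplications (807^3). Strassen: 282475249 multiplications (7^10, after padding to 1024x1024). Strassen reduces 8 recursive multiplications to 7 at each level.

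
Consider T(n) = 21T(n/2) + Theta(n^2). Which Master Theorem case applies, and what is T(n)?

Master Theorem for T(n) = 21T(n/2) + O(n^2):

a = 21, b = 2, c = 2
log_b(a) = log_2(21) = 4.3923

Case 1: c = 2 < log_2(21) = 4.3923
T(n) = O(n^(log_2 21))

For T(n) = 21T(n/2) + O(n^2): log_2(21) = 4.3923. This is Case 1 of the Master Theorem (c < log_b(a), work dominated by leaves), giving O(n^(log_2 21)).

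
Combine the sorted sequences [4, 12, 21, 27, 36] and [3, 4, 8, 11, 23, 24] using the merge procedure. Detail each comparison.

Merging process:

Compare 4 vs 3: take 3 from right. Merged: [3]
Compare 4 vs 4: take 4 from left. Merged: [3, 4]
Compare 12 vs 4: take 4 from right. Merged: [3, 4, 4]
Compare 12 vs 8: take 8 from right. Merged: [3, 4, 4, 8]
Compare 12 vs 11: take 11 from right. Merged: [3, 4, 4, 8, 11]
Compare 12 vs 23: take 12 from left. Merged: [3, 4, 4, 8, 11, 12]
Compare 21 vs 23: take 21 from left. Merged: [3, 4, 4, 8, 11, 12, 21]
Compare 27 vs 23: take 23 from right. Merged: [3, 4, 4, 8, 11, 12, 21, 23]
Compare 27 vs 24: take 24 from right. Merged: [3, 4, 4, 8, 11, 12, 21, 23, 24]
Append remaining from left: [27, 36]. Merged: [3, 4, 4, 8, 11, 12, 21, 23, 24, 27, 36]

Final merged array: [3, 4, 4, 8, 11, 12, 21, 23, 24, 27, 36]
Total comparisons: 9

The merged array is [3, 4, 4, 8, 11, 12, 21, 23, 24, 27, 36], requiring 9 comparisons. The merge step runs in O(n) time where n is the total number of elements.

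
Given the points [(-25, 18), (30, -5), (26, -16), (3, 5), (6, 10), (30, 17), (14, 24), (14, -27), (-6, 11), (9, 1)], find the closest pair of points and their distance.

Computing all pairwise distances among 10 points:

d((-25, 18), (30, -5)) = 59.6154
d((-25, 18), (26, -16)) = 61.2944
d((-25, 18), (3, 5)) = 30.8707
d((-25, 18), (6, 10)) = 32.0156
d((-25, 18), (30, 17)) = 55.0091
d((-25, 18), (14, 24)) = 39.4588
d((-25, 18), (14, -27)) = 59.5483
d((-25, 18), (-6, 11)) = 20.2485
d((-25, 18), (9, 1)) = 38.0132
d((30, -5), (26, -16)) = 11.7047
d((30, -5), (3, 5)) = 28.7924
d((30, -5), (6, 10)) = 28.3019
d((30, -5), (30, 17)) = 22.0
d((30, -5), (14, 24)) = 33.121
d((30, -5), (14, -27)) = 27.2029
d((30, -5), (-6, 11)) = 39.3954
d((30, -5), (9, 1)) = 21.8403
d((26, -16), (3, 5)) = 31.1448
d((26, -16), (6, 10)) = 32.8024
d((26, -16), (30, 17)) = 33.2415
d((26, -16), (14, 24)) = 41.7612
d((26, -16), (14, -27)) = 16.2788
d((26, -16), (-6, 11)) = 41.8688
d((26, -16), (9, 1)) = 24.0416
d((3, 5), (6, 10)) = 5.831 <-- minimum
d((3, 5), (30, 17)) = 29.5466
d((3, 5), (14, 24)) = 21.9545
d((3, 5), (14, -27)) = 33.8378
d((3, 5), (-6, 11)) = 10.8167
d((3, 5), (9, 1)) = 7.2111
d((6, 10), (30, 17)) = 25.0
d((6, 10), (14, 24)) = 16.1245
d((6, 10), (14, -27)) = 37.855
d((6, 10), (-6, 11)) = 12.0416
d((6, 10), (9, 1)) = 9.4868
d((30, 17), (14, 24)) = 17.4642
d((30, 17), (14, -27)) = 46.8188
d((30, 17), (-6, 11)) = 36.4966
d((30, 17), (9, 1)) = 26.4008
d((14, 24), (14, -27)) = 51.0
d((14, 24), (-6, 11)) = 23.8537
d((14, 24), (9, 1)) = 23.5372
d((14, -27), (-6, 11)) = 42.9418
d((14, -27), (9, 1)) = 28.4429
d((-6, 11), (9, 1)) = 18.0278

Closest pair: (3, 5) and (6, 10) with distance 5.831

The closest pair is (3, 5) and (6, 10) with Euclidean distance 5.831. For 10 points, brute-force pairwise comparison is shown above. For large n, the divide-and-conquer algorithm (sort by x, recurse on halves, check the dividing strip) achieves O(n log n).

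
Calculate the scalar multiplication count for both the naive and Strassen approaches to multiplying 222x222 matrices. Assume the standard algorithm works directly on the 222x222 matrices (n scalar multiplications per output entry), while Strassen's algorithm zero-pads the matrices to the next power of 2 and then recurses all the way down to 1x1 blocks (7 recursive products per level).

Matrix multiplication for 222x222 matrices:

Strassen's algorithm requires power-of-2 dimensions. Pad 222x222 to 256x256 (next power of 2).

Standard algorithm: 222^3 = 10941048 multiplications
Strassen's algorithm: 7^(log2(256)) = 7^8 = 5764801 multiplications
Savings: 10941048 - 5764801 = 5176247 multiplications

Standard: 10941048 multiplications (222^3). Strassen: 5764801 multiplications (7^8, after padding to 256x256). Strassen reduces 8 recursive multiplications to 7 at each level.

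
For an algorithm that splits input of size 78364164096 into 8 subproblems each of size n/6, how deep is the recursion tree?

For divide and conquer with division factor 6:

Problem sizes at each level:
Level 0: 78364164096
Level 1: 13060694016
Level 2: 2176782336
Level 3: 362797056
Level 4: 60466176
Level 5: 10077696
Level 6: 1679616
Level 7: 279936
Level 8: 46656
Level 9: 7776
Level 10: 1296
Level 11: 216
Level 12: 36
Level 13: 6
Level 14: 1

The root is level 0 and the size-1 base case is level 14 (the tree spans levels 0 through 14, i.e. 15 levels counting the root), so the depth is the number of divisions: log_6(78364164096) = 14

The recursion tree depth is log_6(78364164096) = 14. At each level, the problem size is divided by 6, so it takes 14 divisions to reduce to a base case of size 1. The algorithm makes 8 recursive calls at each level.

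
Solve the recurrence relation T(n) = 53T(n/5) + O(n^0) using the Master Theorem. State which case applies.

Master Theorem for T(n) = 53T(n/5) + O(n^0):

a = 53, b = 5, c = 0
log_b(a) = log_5(53) = 2.4669

Case 1: c = 0 < log_5(53) = 2.4669
T(n) = O(n^(log_5 53))

For T(n) = 53T(n/5) + O(n^0): log_5(53) = 2.4669. This is Case 1 of the Master Theorem (c < log_b(a), work dominated by leaves), giving O(n^(log_5 53)).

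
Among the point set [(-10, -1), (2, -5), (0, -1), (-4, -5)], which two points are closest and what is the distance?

Computing all pairwise distances among 4 points:

d((-10, -1), (2, -5)) = 12.6491
d((-10, -1), (0, -1)) = 10.0
d((-10, -1), (-4, -5)) = 7.2111
d((2, -5), (0, -1)) = 4.4721 <-- minimum
d((2, -5), (-4, -5)) = 6.0
d((0, -1), (-4, -5)) = 5.6569

Closest pair: (2, -5) and (0, -1) with distance 4.4721

The closest pair is (2, -5) and (0, -1) with Euclidean distance 4.4721. For 4 points, brute-force pairwise comparison is shown above. For large n, the divide-and-conquer algorithm (sort by x, recurse on halves, check the dividing strip) achieves O(n log n).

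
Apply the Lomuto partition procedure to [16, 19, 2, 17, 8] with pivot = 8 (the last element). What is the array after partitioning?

Lomuto partition with pivot = 8:

Initial array: [16, 19, 2, 17, 8]

arr[0]=16 > 8: no swap
arr[1]=19 > 8: no swap
arr[2]=2 <= 8: swap with position 0, array becomes [2, 19, 16, 17, 8]
arr[3]=17 > 8: no swap

Place pivot at position 1: [2, 8, 16, 17, 19]
Pivot position: 1

After partitioning with pivot 8, the array becomes [2, 8, 16, 17, 19]. The pivot is placed at index 1. All elements to the left of the pivot are <= 8, and all elements to the right are > 8.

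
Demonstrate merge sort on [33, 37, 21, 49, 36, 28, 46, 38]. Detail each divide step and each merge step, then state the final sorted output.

Merge sort trace:

Split: [33, 37, 21, 49, 36, 28, 46, 38] -> [33, 37, 21, 49] and [36, 28, 46, 38]
  Split: [33, 37, 21, 49] -> [33, 37] and [21, 49]
    Split: [33, 37] -> [33] and [37]
    Merge: [33] + [37] -> [33, 37]
    Split: [21, 49] -> [21] and [49]
    Merge: [21] + [49] -> [21, 49]
  Merge: [33, 37] + [21, 49] -> [21, 33, 37, 49]
  Split: [36, 28, 46, 38] -> [36, 28] and [46, 38]
    Split: [36, 28] -> [36] and [28]
    Merge: [36] + [28] -> [28, 36]
    Split: [46, 38] -> [46] and [38]
    Merge: [46] + [38] -> [38, 46]
  Merge: [28, 36] + [38, 46] -> [28, 36, 38, 46]
Merge: [21, 33, 37, 49] + [28, 36, 38, 46] -> [21, 28, 33, 36, 37, 38, 46, 49]

Final sorted array: [21, 28, 33, 36, 37, 38, 46, 49]

The merge sort proceeds by recursively splitting the array and merging sorted halves.
After all merges, the sorted array is [21, 28, 33, 36, 37, 38, 46, 49].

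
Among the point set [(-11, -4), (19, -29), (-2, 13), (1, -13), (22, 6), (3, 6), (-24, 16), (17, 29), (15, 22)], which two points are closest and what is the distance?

Computing all pairwise distances among 9 points:

d((-11, -4), (19, -29)) = 39.0512
d((-11, -4), (-2, 13)) = 19.2354
d((-11, -4), (1, -13)) = 15.0
d((-11, -4), (22, 6)) = 34.4819
d((-11, -4), (3, 6)) = 17.2047
d((-11, -4), (-24, 16)) = 23.8537
d((-11, -4), (17, 29)) = 43.2782
d((-11, -4), (15, 22)) = 36.7696
d((19, -29), (-2, 13)) = 46.9574
d((19, -29), (1, -13)) = 24.0832
d((19, -29), (22, 6)) = 35.1283
d((19, -29), (3, 6)) = 38.4838
d((19, -29), (-24, 16)) = 62.2415
d((19, -29), (17, 29)) = 58.0345
d((19, -29), (15, 22)) = 51.1566
d((-2, 13), (1, -13)) = 26.1725
d((-2, 13), (22, 6)) = 25.0
d((-2, 13), (3, 6)) = 8.6023
d((-2, 13), (-24, 16)) = 22.2036
d((-2, 13), (17, 29)) = 24.8395
d((-2, 13), (15, 22)) = 19.2354
d((1, -13), (22, 6)) = 28.3196
d((1, -13), (3, 6)) = 19.105
d((1, -13), (-24, 16)) = 38.2884
d((1, -13), (17, 29)) = 44.9444
d((1, -13), (15, 22)) = 37.6962
d((22, 6), (3, 6)) = 19.0
d((22, 6), (-24, 16)) = 47.0744
d((22, 6), (17, 29)) = 23.5372
d((22, 6), (15, 22)) = 17.4642
d((3, 6), (-24, 16)) = 28.7924
d((3, 6), (17, 29)) = 26.9258
d((3, 6), (15, 22)) = 20.0
d((-24, 16), (17, 29)) = 43.0116
d((-24, 16), (15, 22)) = 39.4588
d((17, 29), (15, 22)) = 7.2801 <-- minimum

Closest pair: (17, 29) and (15, 22) with distance 7.2801

The closest pair is (17, 29) and (15, 22) with Euclidean distance 7.2801. For 9 points, brute-force pairwise comparison is shown above. For large n, the divide-and-conquer algorithm (sort by x, recurse on halves, check the dividing strip) achieves O(n log n).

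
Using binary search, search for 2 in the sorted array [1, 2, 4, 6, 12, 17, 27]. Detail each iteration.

Binary search for 2 in [1, 2, 4, 6, 12, 17, 27]:

lo=0, hi=6, mid=3, arr[mid]=6 -> 6 > 2, search left half
lo=0, hi=2, mid=1, arr[mid]=2 -> Found target at index 1!

Binary search finds 2 at index 1 after 2 comparisons. The search repeatedly halves the search space by comparing with the middle element.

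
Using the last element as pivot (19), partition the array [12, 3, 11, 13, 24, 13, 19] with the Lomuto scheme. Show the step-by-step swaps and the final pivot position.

Lomuto partition with pivot = 19:

Initial array: [12, 3, 11, 13, 24, 13, 19]

arr[0]=12 <= 19: swap with position 0, array becomes [12, 3, 11, 13, 24, 13, 19]
arr[1]=3 <= 19: swap with position 1, array becomes [12, 3, 11, 13, 24, 13, 19]
arr[2]=11 <= 19: swap with position 2, array becomes [12, 3, 11, 13, 24, 13, 19]
arr[3]=13 <= 19: swap with position 3, array becomes [12, 3, 11, 13, 24, 13, 19]
arr[4]=24 > 19: no swap
arr[5]=13 <= 19: swap with position 4, array becomes [12, 3, 11, 13, 13, 24, 19]

Place pivot at position 5: [12, 3, 11, 13, 13, 19, 24]
Pivot position: 5

After partitioning with pivot 19, the array becomes [12, 3, 11, 13, 13, 19, 24]. The pivot is placed at index 5. All elements to the left of the pivot are <= 19, and all elements to the right are > 19.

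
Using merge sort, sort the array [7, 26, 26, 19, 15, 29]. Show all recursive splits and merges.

Merge sort trace:

Split: [7, 26, 26, 19, 15, 29] -> [7, 26, 26] and [19, 15, 29]
  Split: [7, 26, 26] -> [7] and [26, 26]
    Split: [26, 26] -> [26] and [26]
    Merge: [26] + [26] -> [26, 26]
  Merge: [7] + [26, 26] -> [7, 26, 26]
  Split: [19, 15, 29] -> [19] and [15, 29]
    Split: [15, 29] -> [15] and [29]
    Merge: [15] + [29] -> [15, 29]
  Merge: [19] + [15, 29] -> [15, 19, 29]
Merge: [7, 26, 26] + [15, 19, 29] -> [7, 15, 19, 26, 26, 29]

Final sorted array: [7, 15, 19, 26, 26, 29]

The merge sort proceeds by recursively splitting the array and merging sorted halves.
After all merges, the sorted array is [7, 15, 19, 26, 26, 29].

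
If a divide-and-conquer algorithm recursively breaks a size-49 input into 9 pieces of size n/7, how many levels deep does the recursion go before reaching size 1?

For divide and conquer with division factor 7:

Problem sizes at each level:
Level 0: 49
Level 1: 7
Level 2: 1

The root is level 0 and the size-1 base case is level 2 (the tree spans levels 0 through 2, i.e. 3 levels counting the root), so the depth is the number of divisions: log_7(49) = 2

The recursion tree depth is log_7(49) = 2. At each level, the problem size is divided by 7, so it takes 2 divisions to reduce to a base case of size 1. The algorithm makes 9 recursive calls at each level.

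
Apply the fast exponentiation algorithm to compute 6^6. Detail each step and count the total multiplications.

Computing 6^6 by squaring (build up from 6^1; each line after the first costs one multiplication):

6^1 = 6
6^2 = (6^1)^2 = 6^2 = 36
6^3 = 6 * 6^2 = 6 * 36 = 216
6^6 = (6^3)^2 = 216^2 = 46656

Result: 46656
Multiplications needed: 3 (3 lines after 6^1)

6^6 = 46656. Using exponentiation by squaring, this requires 3 multiplications. The key idea: if the exponent is even, square the half-power; if odd, multiply by the base once.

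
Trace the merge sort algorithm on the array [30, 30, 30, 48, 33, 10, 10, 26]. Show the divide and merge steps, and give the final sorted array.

Merge sort trace:

Split: [30, 30, 30, 48, 33, 10, 10, 26] -> [30, 30, 30, 48] and [33, 10, 10, 26]
  Split: [30, 30, 30, 48] -> [30, 30] and [30, 48]
    Split: [30, 30] -> [30] and [30]
    Merge: [30] + [30] -> [30, 30]
    Split: [30, 48] -> [30] and [48]
    Merge: [30] + [48] -> [30, 48]
  Merge: [30, 30] + [30, 48] -> [30, 30, 30, 48]
  Split: [33, 10, 10, 26] -> [33, 10] and [10, 26]
    Split: [33, 10] -> [33] and [10]
    Merge: [33] + [10] -> [10, 33]
    Split: [10, 26] -> [10] and [26]
    Merge: [10] + [26] -> [10, 26]
  Merge: [10, 33] + [10, 26] -> [10, 10, 26, 33]
Merge: [30, 30, 30, 48] + [10, 10, 26, 33] -> [10, 10, 26, 30, 30, 30, 33, 48]

Final sorted array: [10, 10, 26, 30, 30, 30, 33, 48]

The merge sort proceeds by recursively splitting the array and merging sorted halves.
After all merges, the sorted array is [10, 10, 26, 30, 30, 30, 33, 48].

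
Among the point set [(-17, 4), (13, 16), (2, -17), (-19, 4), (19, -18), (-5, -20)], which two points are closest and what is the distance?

Computing all pairwise distances among 6 points:

d((-17, 4), (13, 16)) = 32.311
d((-17, 4), (2, -17)) = 28.3196
d((-17, 4), (-19, 4)) = 2.0 <-- minimum
d((-17, 4), (19, -18)) = 42.19
d((-17, 4), (-5, -20)) = 26.8328
d((13, 16), (2, -17)) = 34.7851
d((13, 16), (-19, 4)) = 34.176
d((13, 16), (19, -18)) = 34.5254
d((13, 16), (-5, -20)) = 40.2492
d((2, -17), (-19, 4)) = 29.6985
d((2, -17), (19, -18)) = 17.0294
d((2, -17), (-5, -20)) = 7.6158
d((-19, 4), (19, -18)) = 43.909
d((-19, 4), (-5, -20)) = 27.7849
d((19, -18), (-5, -20)) = 24.0832

Closest pair: (-17, 4) and (-19, 4) with distance 2.0

The closest pair is (-17, 4) and (-19, 4) with Euclidean distance 2.0. For 6 points, brute-force pairwise comparison is shown above. For large n, the divide-and-conquer algorithm (sort by x, recurse on halves, check the dividing strip) achieves O(n log n).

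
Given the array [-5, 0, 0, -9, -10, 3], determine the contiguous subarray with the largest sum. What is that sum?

Using Kadane's algorithm on [-5, 0, 0, -9, -10, 3]:

Scanning through the array:
Position 1 (value 0): max_ending_here = 0, max_so_far = 0
Position 2 (value 0): max_ending_here = 0, max_so_far = 0
Position 3 (value -9): max_ending_here = -9, max_so_far = 0
Position 4 (value -10): max_ending_here = -10, max_so_far = 0
Position 5 (value 3): max_ending_here = 3, max_so_far = 3

Maximum subarray: [3]
Maximum sum: 3

The maximum subarray is [3] with sum 3. This subarray runs from index 5 to index 5.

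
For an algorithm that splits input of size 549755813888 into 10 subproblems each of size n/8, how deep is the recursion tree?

For divide and conquer with division factor 8:

Problem sizes at each level:
Level 0: 549755813888
Level 1: 68719476736
Level 2: 8589934592
Level 3: 1073741824
Level 4: 134217728
Level 5: 16777216
Level 6: 2097152
Level 7: 262144
Level 8: 32768
Level 9: 4096
Level 10: 512
Level 11: 64
Level 12: 8
Level 13: 1

The root is level 0 and the size-1 base case is level 13 (the tree spans levels 0 through 13, i.e. 14 levels counting the root), so the depth is the number of divisions: log_8(549755813888) = 13

The recursion tree depth is log_8(549755813888) = 13. At each level, the problem size is divided by 8, so it takes 13 divisions to reduce to a base case of size 1. The algorithm makes 10 recursive calls at each level.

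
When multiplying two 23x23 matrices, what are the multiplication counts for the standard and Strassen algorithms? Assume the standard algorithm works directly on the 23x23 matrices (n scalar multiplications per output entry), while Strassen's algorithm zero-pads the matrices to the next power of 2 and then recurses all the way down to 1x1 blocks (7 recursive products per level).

Matrix multiplication for 23x23 matrices:

Strassen's algorithm requires power-of-2 dimensions. Pad 23x23 to 32x32 (next power of 2).

Standard algorithm: 23^3 = 12167 multiplications
Strassen's algorithm: 7^(log2(32)) = 7^5 = 16807 multiplications
Difference: 12167 - 16807 = -4640 (Strassen uses MORE here due to padding overhead — for small or just-over-power-of-2 n, padding can outweigh the per-level savings)

Standard: 12167 multiplications (23^3). Strassen: 16807 multiplications (7^5, after padding to 32x32). Strassen reduces 8 recursive multiplications to 7 at each level.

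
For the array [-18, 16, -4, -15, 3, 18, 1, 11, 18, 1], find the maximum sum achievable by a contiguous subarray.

Using Kadane's algorithm on [-18, 16, -4, -15, 3, 18, 1, 11, 18, 1]:

Scanning through the array:
Position 1 (value 16): max_ending_here = 16, max_so_far = 16
Position 2 (value -4): max_ending_here = 12, max_so_far = 16
Position 3 (value -15): max_ending_here = -3, max_so_far = 16
Position 4 (value 3): max_ending_here = 3, max_so_far = 16
Position 5 (value 18): max_ending_here = 21, max_so_far = 21
Position 6 (value 1): max_ending_here = 22, max_so_far = 22
Position 7 (value 11): max_ending_here = 33, max_so_far = 33
Position 8 (value 18): max_ending_here = 51, max_so_far = 51
Position 9 (value 1): max_ending_here = 52, max_so_far = 52

Maximum subarray: [3, 18, 1, 11, 18, 1]
Maximum sum: 52

The maximum subarray is [3, 18, 1, 11, 18, 1] with sum 52. This subarray runs from index 4 to index 9.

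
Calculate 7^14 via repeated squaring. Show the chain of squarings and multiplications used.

Computing 7^14 by squaring (build up from 7^1; each line after the first costs one multiplication):

7^1 = 7
7^2 = (7^1)^2 = 7^2 = 49
7^3 = 7 * 7^2 = 7 * 49 = 343
7^6 = (7^3)^2 = 343^2 = 117649
7^7 = 7 * 7^6 = 7 * 117649 = 823543
7^14 = (7^7)^2 = 823543^2 = 678223072849

Result: 678223072849
Multiplications needed: 5 (5 lines after 7^1)

7^14 = 678223072849. Using exponentiation by squaring, this requires 5 multiplications. The key idea: if the exponent is even, square the half-power; if odd, multiply by the base once.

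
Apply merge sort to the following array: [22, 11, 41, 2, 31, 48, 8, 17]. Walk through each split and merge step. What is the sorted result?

Merge sort trace:

Split: [22, 11, 41, 2, 31, 48, 8, 17] -> [22, 11, 41, 2] and [31, 48, 8, 17]
  Split: [22, 11, 41, 2] -> [22, 11] and [41, 2]
    Split: [22, 11] -> [22] and [11]
    Merge: [22] + [11] -> [11, 22]
    Split: [41, 2] -> [41] and [2]
    Merge: [41] + [2] -> [2, 41]
  Merge: [11, 22] + [2, 41] -> [2, 11, 22, 41]
  Split: [31, 48, 8, 17] -> [31, 48] and [8, 17]
    Split: [31, 48] -> [31] and [48]
    Merge: [31] + [48] -> [31, 48]
    Split: [8, 17] -> [8] and [17]
    Merge: [8] + [17] -> [8, 17]
  Merge: [31, 48] + [8, 17] -> [8, 17, 31, 48]
Merge: [2, 11, 22, 41] + [8, 17, 31, 48] -> [2, 8, 11, 17, 22, 31, 41, 48]

Final sorted array: [2, 8, 11, 17, 22, 31, 41, 48]

The merge sort proceeds by recursively splitting the array and merging sorted halves.
After all merges, the sorted array is [2, 8, 11, 17, 22, 31, 41, 48].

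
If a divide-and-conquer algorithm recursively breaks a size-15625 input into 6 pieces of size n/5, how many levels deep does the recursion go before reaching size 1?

For divide and conquer with division factor 5:

Problem sizes at each level:
Level 0: 15625
Level 1: 3125
Level 2: 625
Level 3: 125
Level 4: 25
Level 5: 5
Level 6: 1

The root is level 0 and the size-1 base case is level 6 (the tree spans levels 0 through 6, i.e. 7 levels counting the root), so the depth is the number of divisions: log_5(15625) = 6

The recursion tree depth is log_5(15625) = 6. At each level, the problem size is divided by 5, so it takes 6 divisions to reduce to a base case of size 1. The algorithm makes 6 recursive calls at each level.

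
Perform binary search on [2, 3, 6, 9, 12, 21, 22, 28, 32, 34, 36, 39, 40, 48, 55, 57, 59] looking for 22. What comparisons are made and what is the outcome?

Binary search for 22 in [2, 3, 6, 9, 12, 21, 22, 28, 32, 34, 36, 39, 40, 48, 55, 57, 59]:

lo=0, hi=16, mid=8, arr[mid]=32 -> 32 > 22, search left half
lo=0, hi=7, mid=3, arr[mid]=9 -> 9 < 22, search right half
lo=4, hi=7, mid=5, arr[mid]=21 -> 21 < 22, search right half
lo=6, hi=7, mid=6, arr[mid]=22 -> Found target at index 6!

Binary search finds 22 at index 6 after 4 comparisons. The search repeatedly halves the search space by comparing with the middle element.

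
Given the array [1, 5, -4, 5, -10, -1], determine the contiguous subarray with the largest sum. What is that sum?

Using Kadane's algorithm on [1, 5, -4, 5, -10, -1]:

Scanning through the array:
Position 1 (value 5): max_ending_here = 6, max_so_far = 6
Position 2 (value -4): max_ending_here = 2, max_so_far = 6
Position 3 (value 5): max_ending_here = 7, max_so_far = 7
Position 4 (value -10): max_ending_here = -3, max_so_far = 7
Position 5 (value -1): max_ending_here = -1, max_so_far = 7

Maximum subarray: [1, 5, -4, 5]
Maximum sum: 7

The maximum subarray is [1, 5, -4, 5] with sum 7. This subarray runs from index 0 to index 3.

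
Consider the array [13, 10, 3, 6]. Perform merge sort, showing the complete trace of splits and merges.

Merge sort trace:

Split: [13, 10, 3, 6] -> [13, 10] and [3, 6]
  Split: [13, 10] -> [13] and [10]
  Merge: [13] + [10] -> [10, 13]
  Split: [3, 6] -> [3] and [6]
  Merge: [3] + [6] -> [3, 6]
Merge: [10, 13] + [3, 6] -> [3, 6, 10, 13]

Final sorted array: [3, 6, 10, 13]

The merge sort proceeds by recursively splitting the array and merging sorted halves.
After all merges, the sorted array is [3, 6, 10, 13].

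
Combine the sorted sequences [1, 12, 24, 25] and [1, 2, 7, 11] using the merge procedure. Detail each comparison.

Merging process:

Compare 1 vs 1: take 1 from left. Merged: [1]
Compare 12 vs 1: take 1 from right. Merged: [1, 1]
Compare 12 vs 2: take 2 from right. Merged: [1, 1, 2]
Compare 12 vs 7: take 7 from right. Merged: [1, 1, 2, 7]
Compare 12 vs 11: take 11 from right. Merged: [1, 1, 2, 7, 11]
Append remaining from left: [12, 24, 25]. Merged: [1, 1, 2, 7, 11, 12, 24, 25]

Final merged array: [1, 1, 2, 7, 11, 12, 24, 25]
Total comparisons: 5

The merged array is [1, 1, 2, 7, 11, 12, 24, 25], requiring 5 comparisons. The merge step runs in O(n) time where n is the total number of elements.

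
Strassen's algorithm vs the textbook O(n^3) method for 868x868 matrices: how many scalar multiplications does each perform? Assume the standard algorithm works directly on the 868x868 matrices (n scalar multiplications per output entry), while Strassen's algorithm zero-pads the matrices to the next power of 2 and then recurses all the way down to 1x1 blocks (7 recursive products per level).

Matrix multiplication for 868x868 matrices:

Strassen's algorithm requires power-of-2 dimensions. Pad 868x868 to 1024x1024 (next power of 2).

Standard algorithm: 868^3 = 653972032 multiplications
Strassen's algorithm: 7^(log2(1024)) = 7^10 = 282475249 multiplications
Savings: 653972032 - 282475249 = 371496783 multiplications

Standard: 653972032 multiplications (868^3). Strassen: 282475249 multiplications (7^10, after padding to 1024x1024). Strassen reduces 8 recursive multiplications to 7 at each level.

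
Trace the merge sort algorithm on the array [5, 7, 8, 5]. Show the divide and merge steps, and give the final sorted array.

Merge sort trace:

Split: [5, 7, 8, 5] -> [5, 7] and [8, 5]
  Split: [5, 7] -> [5] and [7]
  Merge: [5] + [7] -> [5, 7]
  Split: [8, 5] -> [8] and [5]
  Merge: [8] + [5] -> [5, 8]
Merge: [5, 7] + [5, 8] -> [5, 5, 7, 8]

Final sorted array: [5, 5, 7, 8]

The merge sort proceeds by recursively splitting the array and merging sorted halves.
After all merges, the sorted array is [5, 5, 7, 8].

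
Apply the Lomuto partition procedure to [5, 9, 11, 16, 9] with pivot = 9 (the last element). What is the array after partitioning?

Lomuto partition with pivot = 9:

Initial array: [5, 9, 11, 16, 9]

arr[0]=5 <= 9: swap with position 0, array becomes [5, 9, 11, 16, 9]
arr[1]=9 <= 9: swap with position 1, array becomes [5, 9, 11, 16, 9]
arr[2]=11 > 9: no swap
arr[3]=16 > 9: no swap

Place pivot at position 2: [5, 9, 9, 16, 11]
Pivot position: 2

After partitioning with pivot 9, the array becomes [5, 9, 9, 16, 11]. The pivot is placed at index 2. All elements to the left of the pivot are <= 9, and all elements to the right are > 9.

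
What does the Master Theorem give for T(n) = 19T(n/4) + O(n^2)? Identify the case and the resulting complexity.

Master Theorem for T(n) = 19T(n/4) + O(n^2):

a = 19, b = 4, c = 2
log_b(a) = log_4(19) = 2.1240

Case 1: c = 2 < log_4(19) = 2.1240
T(n) = O(n^(log_4 19))

For T(n) = 19T(n/4) + O(n^2): log_4(19) = 2.1240. This is Case 1 of the Master Theorem (c < log_b(a), work dominated by leaves), giving O(n^(log_4 19)).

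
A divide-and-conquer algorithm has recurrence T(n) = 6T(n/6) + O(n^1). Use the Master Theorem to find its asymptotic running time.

Master Theorem for T(n) = 6T(n/6) + O(n^1):

a = 6, b = 6, c = 1
log_b(a) = log_6(6) = 1.0000

Case 2: c = 1 = log_6(6) = 1.0000
T(n) = O(n^1 log n) = O(n log n)

For T(n) = 6T(n/6) + O(n^1): log_6(6) = 1.0000. This is Case 2 of the Master Theorem (c = log_b(a), equal work at all levels), giving O(n log n).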